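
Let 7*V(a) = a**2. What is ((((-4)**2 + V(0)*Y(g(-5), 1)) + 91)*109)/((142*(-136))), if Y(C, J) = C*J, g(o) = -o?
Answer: -11663/19312 ≈ -0.60392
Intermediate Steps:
V(a) = a**2/7
((((-4)**2 + V(0)*Y(g(-5), 1)) + 91)*109)/((142*(-136))) = ((((-4)**2 + ((1/7)*0**2)*(-1*(-5)*1)) + 91)*109)/((142*(-136))) = (((16 + ((1/7)*0)*(5*1)) + 91)*109)/(-19312) = (((16 + 0*5) + 91)*109)*(-1/19312) = (((16 + 0) + 91)*109)*(-1/19312) = ((16 + 91)*109)*(-1/19312) = (107*109)*(-1/19312) = 11663*(-1/19312) = -11663/19312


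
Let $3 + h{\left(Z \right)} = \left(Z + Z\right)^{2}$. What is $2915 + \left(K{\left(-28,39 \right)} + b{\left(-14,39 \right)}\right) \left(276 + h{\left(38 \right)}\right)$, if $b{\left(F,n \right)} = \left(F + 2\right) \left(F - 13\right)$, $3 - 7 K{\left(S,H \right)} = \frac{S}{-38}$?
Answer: $\frac{261311310}{133} \approx 1.9647 \cdot 10^{6}$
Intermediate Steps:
$K{\left(S,H \right)} = \frac{3}{7} + \frac{S}{266}$ ($K{\left(S,H \right)} = \frac{3}{7} - \frac{S \frac{1}{-38}}{7} = \frac{3}{7} - \frac{S \left(- \frac{1}{38}\right)}{7} = \frac{3}{7} - \frac{\left(- \frac{1}{38}\right) S}{7} = \frac{3}{7} + \frac{S}{266}$)
$h{\left(Z \right)} = -3 + 4 Z^{2}$ ($h{\left(Z \right)} = -3 + \left(Z + Z\right)^{2} = -3 + \left(2 Z\right)^{2} = -3 + 4 Z^{2}$)
$b{\left(F,n \right)} = \left(-13 + F\right) \left(2 + F\right)$ ($b{\left(F,n \right)} = \left(2 + F\right) \left(-13 + F\right) = \left(-13 + F\right) \left(2 + F\right)$)
$2915 + \left(K{\left(-28,39 \right)} + b{\left(-14,39 \right)}\right) \left(276 + h{\left(38 \right)}\right) = 2915 + \left(\left(\frac{3}{7} + \frac{1}{266} \left(-28\right)\right) - \left(-128 - 196\right)\right) \left(276 - \left(3 - 4 \cdot 38^{2}\right)\right) = 2915 + \left(\left(\frac{3}{7} - \frac{2}{19}\right) + \left(-26 + 196 + 154\right)\right) \left(276 + \left(-3 + 4 \cdot 1444\right)\right) = 2915 + \left(\frac{43}{133} + 324\right) \left(276 + \left(-3 + 5776\right)\right) = 2915 + \frac{43135 \left(276 + 5773\right)}{133} = 2915 + \frac{43135}{133} \cdot 6049 = 2915 + \frac{260923615}{133} = \frac{261311310}{133}$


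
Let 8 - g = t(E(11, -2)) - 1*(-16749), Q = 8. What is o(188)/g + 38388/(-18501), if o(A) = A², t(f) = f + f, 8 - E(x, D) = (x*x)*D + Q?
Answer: -62625364/15175225 ≈ -4.1268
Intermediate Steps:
E(x, D) = -D*x² (E(x, D) = 8 - ((x*x)*D + 8) = 8 - (x²*D + 8) = 8 - (D*x² + 8) = 8 - (8 + D*x²) = 8 + (-8 - D*x²) = -D*x²)
t(f) = 2*f
g = -17225 (g = 8 - (2*(-1*(-2)*11²) - 1*(-16749)) = 8 - (2*(-1*(-2)*121) + 16749) = 8 - (2*242 + 16749) = 8 - (484 + 16749) = 8 - 1*17233 = 8 - 17233 = -17225)
o(188)/g + 38388/(-18501) = 188²/(-17225) + 38388/(-18501) = 35344*(-1/17225) + 38388*(-1/18501) = -35344/17225 - 1828/881 = -62625364/15175225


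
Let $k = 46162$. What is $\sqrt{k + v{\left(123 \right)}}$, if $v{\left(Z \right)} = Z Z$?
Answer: $\sqrt{61291} \approx 247.57$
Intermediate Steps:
$v{\left(Z \right)} = Z^{2}$
$\sqrt{k + v{\left(123 \right)}} = \sqrt{46162 + 123^{2}} = \sqrt{46162 + 15129} = \sqrt{61291}$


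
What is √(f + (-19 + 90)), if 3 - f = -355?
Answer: √429 ≈ 20.712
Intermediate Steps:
f = 358 (f = 3 - 1*(-355) = 3 + 355 = 358)
√(f + (-19 + 90)) = √(358 + (-19 + 90)) = √(358 + 71) = √429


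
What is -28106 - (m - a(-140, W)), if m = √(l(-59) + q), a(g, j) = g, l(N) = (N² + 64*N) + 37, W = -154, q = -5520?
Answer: -28246 - 3*I*√642 ≈ -28246.0 - 76.013*I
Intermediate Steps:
l(N) = 37 + N² + 64*N
m = 3*I*√642 (m = √((37 + (-59)² + 64*(-59)) - 5520) = √((37 + 3481 - 3776) - 5520) = √(-258 - 5520) = √(-5778) = 3*I*√642 ≈ 76.013*I)
-28106 - (m - a(-140, W)) = -28106 - (3*I*√642 - 1*(-140)) = -28106 - (3*I*√642 + 140) = -28106 - (140 + 3*I*√642) = -28106 + (-140 - 3*I*√642) = -28246 - 3*I*√642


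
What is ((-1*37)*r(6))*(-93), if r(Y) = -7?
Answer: -24087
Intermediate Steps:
((-1*37)*r(6))*(-93) = (-1*37*(-7))*(-93) = -37*(-7)*(-93) = 259*(-93) = -24087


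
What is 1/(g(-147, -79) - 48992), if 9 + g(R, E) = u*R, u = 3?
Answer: -1/49442 ≈ -2.0226e-5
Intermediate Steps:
g(R, E) = -9 + 3*R
1/(g(-147, -79) - 48992) = 1/((-9 + 3*(-147)) - 48992) = 1/((-9 - 441) - 48992) = 1/(-450 - 48992) = 1/(-49442) = -1/49442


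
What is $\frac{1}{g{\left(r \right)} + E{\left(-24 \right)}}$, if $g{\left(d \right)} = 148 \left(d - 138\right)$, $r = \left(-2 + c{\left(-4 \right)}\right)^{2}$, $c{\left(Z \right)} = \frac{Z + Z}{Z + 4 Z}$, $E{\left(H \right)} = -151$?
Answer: $- \frac{25}{504903} \approx -4.9514 \cdot 10^{-5}$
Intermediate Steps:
$c{\left(Z \right)} = \frac{2}{5}$ ($c{\left(Z \right)} = \frac{2 Z}{5 Z} = 2 Z \frac{1}{5 Z} = \frac{2}{5}$)
$r = \frac{64}{25}$ ($r = \left(-2 + \frac{2}{5}\right)^{2} = \left(- \frac{8}{5}\right)^{2} = \frac{64}{25} \approx 2.56$)
$g{\left(d \right)} = -20424 + 148 d$ ($g{\left(d \right)} = 148 \left(-138 + d\right) = -20424 + 148 d$)
$\frac{1}{g{\left(r \right)} + E{\left(-24 \right)}} = \frac{1}{\left(-20424 + 148 \cdot \frac{64}{25}\right) - 151} = \frac{1}{\left(-20424 + \frac{9472}{25}\right) - 151} = \frac{1}{- \frac{501128}{25} - 151} = \frac{1}{- \frac{504903}{25}} = - \frac{25}{504903}$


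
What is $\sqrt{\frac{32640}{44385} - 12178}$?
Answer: $\frac{9 i \sqrt{1316299314}}{2959} \approx 110.35 i$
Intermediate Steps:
$\sqrt{\frac{32640}{44385} - 12178} = \sqrt{32640 \cdot \frac{1}{44385} - 12178} = \sqrt{\frac{2176}{2959} - 12178} = \sqrt{- \frac{36032526}{2959}} = \frac{9 i \sqrt{1316299314}}{2959}$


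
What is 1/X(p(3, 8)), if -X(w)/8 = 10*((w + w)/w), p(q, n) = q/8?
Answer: -1/160 ≈ -0.0062500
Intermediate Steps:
p(q, n) = q/8 (p(q, n) = q*(1/8) = q/8)
X(w) = -160 (X(w) = -80*(w + w)/w = -80*(2*w)/w = -80*2 = -8*20 = -160)
1/X(p(3, 8)) = 1/(-160) = -1/160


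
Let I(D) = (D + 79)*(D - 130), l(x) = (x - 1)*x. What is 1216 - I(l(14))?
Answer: -12356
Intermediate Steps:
l(x) = x*(-1 + x) (l(x) = (-1 + x)*x = x*(-1 + x))
I(D) = (-130 + D)*(79 + D) (I(D) = (79 + D)*(-130 + D) = (-130 + D)*(79 + D))
1216 - I(l(14)) = 1216 - (-10270 + (14*(-1 + 14))**2 - 714*(-1 + 14)) = 1216 - (-10270 + (14*13)**2 - 714*13) = 1216 - (-10270 + 182**2 - 51*182) = 1216 - (-10270 + 33124 - 9282) = 1216 - 1*13572 = 1216 - 13572 = -12356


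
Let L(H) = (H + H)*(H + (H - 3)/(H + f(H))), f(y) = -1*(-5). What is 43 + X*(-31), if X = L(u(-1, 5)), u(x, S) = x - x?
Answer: 43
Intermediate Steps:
f(y) = 5
u(x, S) = 0
L(H) = 2*H*(H + (-3 + H)/(5 + H)) (L(H) = (H + H)*(H + (H - 3)/(H + 5)) = (2*H)*(H + (-3 + H)/(5 + H)) = 2*H*(H + (-3 + H)/(5 + H)))
X = 0 (X = 2*0*(-3 + 0² + 6*0)/(5 + 0) = 2*0*(-3 + 0 + 0)/5 = 2*0*(⅕)*(-3) = 0)
43 + X*(-31) = 43 + 0*(-31) = 43 + 0 = 43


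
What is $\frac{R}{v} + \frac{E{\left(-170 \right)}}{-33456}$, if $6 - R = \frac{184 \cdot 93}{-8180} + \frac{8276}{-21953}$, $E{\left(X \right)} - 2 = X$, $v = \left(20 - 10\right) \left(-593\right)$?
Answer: $\frac{666771326367}{185555854420850} \approx 0.0035934$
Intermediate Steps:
$v = -5930$ ($v = 10 \left(-593\right) = -5930$)
$E{\left(X \right)} = 2 + X$
$R = \frac{380202664}{44893885}$ ($R = 6 - \left(\frac{184 \cdot 93}{-8180} + \frac{8276}{-21953}\right) = 6 - \left(17112 \left(- \frac{1}{8180}\right) + 8276 \left(- \frac{1}{21953}\right)\right) = 6 - \left(- \frac{4278}{2045} - \frac{8276}{21953}\right) = 6 - - \frac{110839354}{44893885} = 6 + \frac{110839354}{44893885} = \frac{380202664}{44893885} \approx 8.4689$)
$\frac{R}{v} + \frac{E{\left(-170 \right)}}{-33456} = \frac{380202664}{44893885 \left(-5930\right)} + \frac{2 - 170}{-33456} = \frac{380202664}{44893885} \left(- \frac{1}{5930}\right) - - \frac{7}{1394} = - \frac{190101332}{133110369025} + \frac{7}{1394} = \frac{666771326367}{185555854420850}$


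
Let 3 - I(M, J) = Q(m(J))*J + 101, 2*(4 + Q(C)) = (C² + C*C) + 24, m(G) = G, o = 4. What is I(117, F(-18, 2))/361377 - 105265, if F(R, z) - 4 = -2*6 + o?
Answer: -38040349907/361377 ≈ -1.0527e+5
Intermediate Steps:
Q(C) = 8 + C² (Q(C) = -4 + ((C² + C*C) + 24)/2 = -4 + ((C² + C²) + 24)/2 = -4 + (2*C² + 24)/2 = -4 + (24 + 2*C²)/2 = -4 + (12 + C²) = 8 + C²)
F(R, z) = -4 (F(R, z) = 4 + (-2*6 + 4) = 4 + (-12 + 4) = 4 - 8 = -4)
I(M, J) = -98 - J*(8 + J²) (I(M, J) = 3 - ((8 + J²)*J + 101) = 3 - (J*(8 + J²) + 101) = 3 - (101 + J*(8 + J²)) = 3 + (-101 - J*(8 + J²)) = -98 - J*(8 + J²))
I(117, F(-18, 2))/361377 - 105265 = (-98 - 1*(-4)*(8 + (-4)²))/361377 - 105265 = (-98 - 1*(-4)*(8 + 16))*(1/361377) - 105265 = (-98 - 1*(-4)*24)*(1/361377) - 105265 = (-98 + 96)*(1/361377) - 105265 = -2*1/361377 - 105265 = -2/361377 - 105265 = -38040349907/361377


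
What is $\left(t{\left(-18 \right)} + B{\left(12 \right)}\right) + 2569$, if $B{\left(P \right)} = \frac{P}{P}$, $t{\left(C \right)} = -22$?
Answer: $2548$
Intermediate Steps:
$B{\left(P \right)} = 1$
$\left(t{\left(-18 \right)} + B{\left(12 \right)}\right) + 2569 = \left(-22 + 1\right) + 2569 = -21 + 2569 = 2548$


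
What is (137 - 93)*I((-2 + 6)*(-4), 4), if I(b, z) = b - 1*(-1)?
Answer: -660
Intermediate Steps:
I(b, z) = 1 + b (I(b, z) = b + 1 = 1 + b)
(137 - 93)*I((-2 + 6)*(-4), 4) = (137 - 93)*(1 + (-2 + 6)*(-4)) = 44*(1 + 4*(-4)) = 44*(1 - 16) = 44*(-15) = -660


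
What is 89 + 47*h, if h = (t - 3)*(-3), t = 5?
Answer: -193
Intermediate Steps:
h = -6 (h = (5 - 3)*(-3) = 2*(-3) = -6)
89 + 47*h = 89 + 47*(-6) = 89 - 282 = -193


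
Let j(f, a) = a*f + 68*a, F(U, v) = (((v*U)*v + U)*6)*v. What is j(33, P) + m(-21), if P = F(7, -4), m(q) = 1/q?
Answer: -6057577/21 ≈ -2.8846e+5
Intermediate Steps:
F(U, v) = v*(6*U + 6*U*v**2) (F(U, v) = (((U*v)*v + U)*6)*v = ((U*v**2 + U)*6)*v = ((U + U*v**2)*6)*v = (6*U + 6*U*v**2)*v = v*(6*U + 6*U*v**2))
P = -2856 (P = 6*7*(-4)*(1 + (-4)**2) = 6*7*(-4)*(1 + 16) = 6*7*(-4)*17 = -2856)
j(f, a) = 68*a + a*f
j(33, P) + m(-21) = -2856*(68 + 33) + 1/(-21) = -2856*101 - 1/21 = -288456 - 1/21 = -6057577/21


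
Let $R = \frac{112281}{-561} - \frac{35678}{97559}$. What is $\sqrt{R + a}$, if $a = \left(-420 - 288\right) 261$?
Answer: $\frac{3 i \sqrt{1153821661395799}}{236929} \approx 430.1 i$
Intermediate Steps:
$a = -184788$ ($a = \left(-708\right) 261 = -184788$)
$R = - \frac{332546589}{1658503}$ ($R = 112281 \left(- \frac{1}{561}\right) - \frac{35678}{97559} = - \frac{37427}{187} - \frac{35678}{97559} = - \frac{332546589}{1658503} \approx -200.51$)
$\sqrt{R + a} = \sqrt{- \frac{332546589}{1658503} - 184788} = \sqrt{- \frac{306803998953}{1658503}} = \frac{3 i \sqrt{1153821661395799}}{236929}$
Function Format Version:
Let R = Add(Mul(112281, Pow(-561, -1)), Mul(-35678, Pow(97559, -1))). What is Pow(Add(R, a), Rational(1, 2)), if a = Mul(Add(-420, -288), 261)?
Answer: Mul(Rational(3, 236929), I, Pow(1153821661395799, Rational(1, 2))) ≈ Mul(430.10, I)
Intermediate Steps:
a = -184788 (a = Mul(-708, 261) = -184788)
R = Rational(-332546589, 1658503) (R = Add(Mul(112281, Rational(-1, 561)), Mul(-35678, Rational(1, 97559))) = Add(Rational(-37427, 187), Rational(-35678, 97559)) = Rational(-332546589, 1658503) ≈ -200.51)
Pow(Add(R, a), Rational(1, 2)) = Pow(Add(Rational(-332546589, 1658503), -184788), Rational(1, 2)) = Pow(Rational(-306803998953, 1658503), Rational(1, 2)) = Mul(Rational(3, 236929), I, Pow(1153821661395799, Rational(1, 2)))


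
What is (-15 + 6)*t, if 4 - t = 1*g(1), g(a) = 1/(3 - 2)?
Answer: -27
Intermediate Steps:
g(a) = 1 (g(a) = 1/1 = 1)
t = 3 (t = 4 - 1 = 3)
(-15 + 6)*t = (-15 + 6)*3 = -9*3 = -27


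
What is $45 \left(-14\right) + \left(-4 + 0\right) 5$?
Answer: $-650$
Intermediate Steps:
$45 \left(-14\right) + \left(-4 + 0\right) 5 = -630 - 20 = -650$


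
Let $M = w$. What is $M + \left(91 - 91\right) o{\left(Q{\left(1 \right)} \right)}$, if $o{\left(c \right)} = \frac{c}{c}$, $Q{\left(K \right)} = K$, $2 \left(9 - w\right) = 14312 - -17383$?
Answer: $- \frac{31677}{2} \approx -15839.0$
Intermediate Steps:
$w = - \frac{31677}{2}$ ($w = 9 - \frac{14312 - -17383}{2} = 9 - \frac{14312 + 17383}{2} = 9 - \frac{31695}{2} = - \frac{31677}{2} \approx -15839.0$)
$o{\left(c \right)} = 1$
$M = - \frac{31677}{2} \approx -15839.0$
$M + \left(91 - 91\right) o{\left(Q{\left(1 \right)} \right)} = - \frac{31677}{2} + \left(91 - 91\right) 1 = - \frac{31677}{2} + 0 \cdot 1 = - \frac{31677}{2} + 0 = - \frac{31677}{2}$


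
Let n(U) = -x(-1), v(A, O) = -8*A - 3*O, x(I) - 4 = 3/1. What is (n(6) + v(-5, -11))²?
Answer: 4356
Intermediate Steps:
x(I) = 7 (x(I) = 4 + 3/1 = 4 + 3*1 = 4 + 3 = 7)
n(U) = -7 (n(U) = -1*7 = -7)
(n(6) + v(-5, -11))² = (-7 + (-8*(-5) - 3*(-11)))² = (-7 + (40 + 33))² = (-7 + 73)² = 66² = 4356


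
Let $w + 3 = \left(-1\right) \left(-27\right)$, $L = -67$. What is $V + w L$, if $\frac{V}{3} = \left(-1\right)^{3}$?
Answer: $-1611$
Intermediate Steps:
$w = 24$ ($w = -3 - -27 = -3 + 27 = 24$)
$V = -3$ ($V = 3 \left(-1\right)^{3} = 3 \left(-1\right) = -3$)
$V + w L = -3 + 24 \left(-67\right) = -3 - 1608 = -1611$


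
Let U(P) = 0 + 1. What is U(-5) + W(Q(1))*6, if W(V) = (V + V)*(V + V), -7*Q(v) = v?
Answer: 73/49 ≈ 1.4898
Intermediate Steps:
Q(v) = -v/7
W(V) = 4*V² (W(V) = (2*V)*(2*V) = 4*V²)
U(P) = 1
U(-5) + W(Q(1))*6 = 1 + (4*(-⅐*1)²)*6 = 1 + (4*(-⅐)²)*6 = 1 + (4*(1/49))*6 = 1 + (4/49)*6 = 1 + 24/49 = 73/49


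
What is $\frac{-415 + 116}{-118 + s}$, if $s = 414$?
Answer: $- \frac{299}{296} \approx -1.0101$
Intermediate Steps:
$\frac{-415 + 116}{-118 + s} = \frac{-415 + 116}{-118 + 414} = - \frac{299}{296}$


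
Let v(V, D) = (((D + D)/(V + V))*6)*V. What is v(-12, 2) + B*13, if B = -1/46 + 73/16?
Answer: 26139/368 ≈ 71.030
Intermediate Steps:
B = 1671/368 (B = -1*1/46 + 73*(1/16) = -1/46 + 73/16 = 1671/368 ≈ 4.5408)
v(V, D) = 6*D (v(V, D) = (((2*D)/((2*V)))*6)*V = (((2*D)*(1/(2*V)))*6)*V = ((D/V)*6)*V = (6*D/V)*V = 6*D)
v(-12, 2) + B*13 = 6*2 + (1671/368)*13 = 12 + 21723/368 = 26139/368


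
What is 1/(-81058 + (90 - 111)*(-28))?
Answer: -1/80470 ≈ -1.2427e-5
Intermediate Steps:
1/(-81058 + (90 - 111)*(-28)) = 1/(-81058 - 21*(-28)) = 1/(-81058 + 588) = 1/(-80470) = -1/80470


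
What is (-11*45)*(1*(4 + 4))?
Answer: -3960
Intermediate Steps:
(-11*45)*(1*(4 + 4)) = -495*8 = -3960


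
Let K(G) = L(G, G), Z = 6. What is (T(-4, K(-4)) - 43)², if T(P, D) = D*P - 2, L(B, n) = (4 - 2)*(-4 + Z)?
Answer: 3721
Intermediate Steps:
L(B, n) = 4 (L(B, n) = (4 - 2)*(-4 + 6) = 2*2 = 4)
K(G) = 4
T(P, D) = -2 + D*P
(T(-4, K(-4)) - 43)² = ((-2 + 4*(-4)) - 43)² = ((-2 - 16) - 43)² = (-18 - 43)² = (-61)² = 3721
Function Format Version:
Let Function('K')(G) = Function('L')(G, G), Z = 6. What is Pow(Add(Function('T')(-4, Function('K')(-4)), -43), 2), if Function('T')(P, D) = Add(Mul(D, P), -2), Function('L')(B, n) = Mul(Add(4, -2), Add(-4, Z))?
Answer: 3721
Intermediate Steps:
Function('L')(B, n) = 4 (Function('L')(B, n) = Mul(Add(4, -2), Add(-4, 6)) = Mul(2, 2) = 4)
Function('K')(G) = 4
Function('T')(P, D) = Add(-2, Mul(D, P))
Pow(Add(Function('T')(-4, Function('K')(-4)), -43), 2) = Pow(Add(Add(-2, Mul(4, -4)), -43), 2) = Pow(Add(Add(-2, -16), -43), 2) = Pow(Add(-18, -43), 2) = Pow(-61, 2) = 3721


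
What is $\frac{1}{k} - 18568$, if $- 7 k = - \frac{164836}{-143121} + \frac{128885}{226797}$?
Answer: $- \frac{345629068058065}{18610153459} \approx -18572.0$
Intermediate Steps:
$k = - \frac{18610153459}{75738631353}$ ($k = - \frac{- \frac{164836}{-143121} + \frac{128885}{226797}}{7} = - \frac{\left(-164836\right) \left(- \frac{1}{143121}\right) + 128885 \cdot \frac{1}{226797}}{7} = - \frac{\frac{164836}{143121} + \frac{128885}{226797}}{7} = \left(- \frac{1}{7}\right) \frac{18610153459}{10819804479} = - \frac{18610153459}{75738631353} \approx -0.24572$)
$\frac{1}{k} - 18568 = \frac{1}{- \frac{18610153459}{75738631353}} - 18568 = - \frac{75738631353}{18610153459} - 18568 = - \frac{345629068058065}{18610153459}$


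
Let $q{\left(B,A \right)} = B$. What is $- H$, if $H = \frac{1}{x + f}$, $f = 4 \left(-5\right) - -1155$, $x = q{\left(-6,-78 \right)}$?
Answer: $- \frac{1}{1129} \approx -0.00088574$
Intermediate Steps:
$x = -6$
$f = 1135$ ($f = -20 + 1155 = 1135$)
$H = \frac{1}{1129}$ ($H = \frac{1}{-6 + 1135} = \frac{1}{1129} \approx 0.00088574$)
$- H = \left(-1\right) \frac{1}{1129} = - \frac{1}{1129}$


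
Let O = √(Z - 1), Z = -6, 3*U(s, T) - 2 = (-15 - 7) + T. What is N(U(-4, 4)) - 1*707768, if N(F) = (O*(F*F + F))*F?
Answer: -707768 - 3328*I*√7/27 ≈ -7.0777e+5 - 326.11*I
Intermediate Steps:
U(s, T) = -20/3 + T/3 (U(s, T) = ⅔ + ((-15 - 7) + T)/3 = ⅔ + (-22 + T)/3 = ⅔ + (-22/3 + T/3) = -20/3 + T/3)
O = I*√7 (O = √(-6 - 1) = √(-7) = I*√7 ≈ 2.6458*I)
N(F) = I*F*√7*(F + F²) (N(F) = ((I*√7)*(F*F + F))*F = ((I*√7)*(F² + F))*F = ((I*√7)*(F + F²))*F = (I*√7*(F + F²))*F = I*F*√7*(F + F²))
N(U(-4, 4)) - 1*707768 = I*√7*(-20/3 + (⅓)*4)²*(1 + (-20/3 + (⅓)*4)) - 1*707768 = I*√7*(-20/3 + 4/3)²*(1 + (-20/3 + 4/3)) - 707768 = I*√7*(-16/3)²*(1 - 16/3) - 707768 = I*√7*(256/9)*(-13/3) - 707768 = -3328*I*√7/27 - 707768 = -707768 - 3328*I*√7/27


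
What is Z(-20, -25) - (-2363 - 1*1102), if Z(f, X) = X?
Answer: 3440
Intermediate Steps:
Z(-20, -25) - (-2363 - 1*1102) = -25 - (-2363 - 1*1102) = -25 - (-2363 - 1102) = -25 - 1*(-3465) = -25 + 3465 = 3440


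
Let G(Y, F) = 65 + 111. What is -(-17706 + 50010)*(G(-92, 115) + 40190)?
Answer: -1303983264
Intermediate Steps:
G(Y, F) = 176
-(-17706 + 50010)*(G(-92, 115) + 40190) = -(-17706 + 50010)*(176 + 40190) = -32304*40366 = -1*1303983264 = -1303983264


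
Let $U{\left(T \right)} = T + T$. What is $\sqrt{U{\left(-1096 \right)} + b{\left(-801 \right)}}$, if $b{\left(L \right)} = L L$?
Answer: $\sqrt{639409} \approx 799.63$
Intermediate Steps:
$b{\left(L \right)} = L^{2}$
$U{\left(T \right)} = 2 T$
$\sqrt{U{\left(-1096 \right)} + b{\left(-801 \right)}} = \sqrt{2 \left(-1096\right) + \left(-801\right)^{2}} = \sqrt{-2192 + 641601} = \sqrt{639409}$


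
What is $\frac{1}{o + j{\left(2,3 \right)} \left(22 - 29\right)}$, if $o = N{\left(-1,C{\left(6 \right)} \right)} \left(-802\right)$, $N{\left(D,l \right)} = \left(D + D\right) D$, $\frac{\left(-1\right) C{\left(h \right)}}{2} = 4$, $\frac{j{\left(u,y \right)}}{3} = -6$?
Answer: $- \frac{1}{1478} \approx -0.00067659$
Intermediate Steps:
$j{\left(u,y \right)} = -18$ ($j{\left(u,y \right)} = 3 \left(-6\right) = -18$)
$C{\left(h \right)} = -8$ ($C{\left(h \right)} = \left(-2\right) 4 = -8$)
$N{\left(D,l \right)} = 2 D^{2}$ ($N{\left(D,l \right)} = 2 D D = 2 D^{2}$)
$o = -1604$ ($o = 2 \left(-1\right)^{2} \left(-802\right) = 2 \cdot 1 \left(-802\right) = 2 \left(-802\right) = -1604$)
$\frac{1}{o + j{\left(2,3 \right)} \left(22 - 29\right)} = \frac{1}{-1604 - 18 \left(22 - 29\right)} = \frac{1}{-1604 - -126} = \frac{1}{-1604 + 126} = \frac{1}{-1478} = - \frac{1}{1478}$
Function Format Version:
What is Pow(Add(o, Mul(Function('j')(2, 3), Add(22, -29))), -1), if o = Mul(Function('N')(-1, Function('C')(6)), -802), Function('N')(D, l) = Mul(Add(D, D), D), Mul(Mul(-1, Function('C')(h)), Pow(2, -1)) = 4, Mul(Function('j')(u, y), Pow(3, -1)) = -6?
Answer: Rational(-1, 1478) ≈ -0.00067659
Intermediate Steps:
Function('j')(u, y) = -18 (Function('j')(u, y) = Mul(3, -6) = -18)
Function('C')(h) = -8 (Function('C')(h) = Mul(-2, 4) = -8)
Function('N')(D, l) = Mul(2, Pow(D, 2)) (Function('N')(D, l) = Mul(Mul(2, D), D) = Mul(2, Pow(D, 2)))
o = -1604 (o = Mul(Mul(2, Pow(-1, 2)), -802) = Mul(Mul(2, 1), -802) = Mul(2, -802) = -1604)
Pow(Add(o, Mul(Function('j')(2, 3), Add(22, -29))), -1) = Pow(Add(-1604, Mul(-18, Add(22, -29))), -1) = Pow(Add(-1604, Mul(-18, -7)), -1) = Pow(Add(-1604, 126), -1) = Pow(-1478, -1) = Rational(-1, 1478)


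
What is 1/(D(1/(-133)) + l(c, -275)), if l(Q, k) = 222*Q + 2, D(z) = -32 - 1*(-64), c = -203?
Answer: -1/45032 ≈ -2.2206e-5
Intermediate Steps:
D(z) = 32 (D(z) = -32 + 64 = 32)
l(Q, k) = 2 + 222*Q
1/(D(1/(-133)) + l(c, -275)) = 1/(32 + (2 + 222*(-203))) = 1/(32 + (2 - 45066)) = 1/(32 - 45064) = 1/(-45032) = -1/45032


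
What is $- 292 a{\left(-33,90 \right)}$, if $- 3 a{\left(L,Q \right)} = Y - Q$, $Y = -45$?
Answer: $-13140$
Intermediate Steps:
$a{\left(L,Q \right)} = 15 + \frac{Q}{3}$ ($a{\left(L,Q \right)} = - \frac{-45 - Q}{3} = 15 + \frac{Q}{3}$)
$- 292 a{\left(-33,90 \right)} = - 292 \left(15 + \frac{1}{3} \cdot 90\right) = - 292 \left(15 + 30\right) = \left(-292\right) 45 = -13140$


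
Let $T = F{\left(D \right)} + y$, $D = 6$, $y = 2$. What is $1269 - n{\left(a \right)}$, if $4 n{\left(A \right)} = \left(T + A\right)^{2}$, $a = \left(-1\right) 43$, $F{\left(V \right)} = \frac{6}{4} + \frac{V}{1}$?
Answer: $\frac{15815}{16} \approx 988.44$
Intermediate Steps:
$F{\left(V \right)} = \frac{3}{2} + V$ ($F{\left(V \right)} = 6 \cdot \frac{1}{4} + V 1 = \frac{3}{2} + V$)
$a = -43$
$T = \frac{19}{2}$ ($T = \left(\frac{3}{2} + 6\right) + 2 = \frac{15}{2} + 2 = \frac{19}{2} \approx 9.5$)
$n{\left(A \right)} = \frac{\left(\frac{19}{2} + A\right)^{2}}{4}$
$1269 - n{\left(a \right)} = 1269 - \frac{\left(19 + 2 \left(-43\right)\right)^{2}}{16} = 1269 - \frac{\left(19 - 86\right)^{2}}{16} = 1269 - \frac{\left(-67\right)^{2}}{16} = 1269 - \frac{1}{16} \cdot 4489 = 1269 - \frac{4489}{16} = \frac{15815}{16}$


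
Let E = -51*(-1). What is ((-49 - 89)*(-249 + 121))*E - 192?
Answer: 900672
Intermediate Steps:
E = 51
((-49 - 89)*(-249 + 121))*E - 192 = ((-49 - 89)*(-249 + 121))*51 - 192 = -138*(-128)*51 - 192 = 17664*51 - 192 = 900864 - 192 = 900672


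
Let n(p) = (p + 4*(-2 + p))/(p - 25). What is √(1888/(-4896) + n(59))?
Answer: √290/6 ≈ 2.8382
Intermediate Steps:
n(p) = (-8 + 5*p)/(-25 + p) (n(p) = (p + (-8 + 4*p))/(-25 + p) = (-8 + 5*p)/(-25 + p))
√(1888/(-4896) + n(59)) = √(1888/(-4896) + (-8 + 5*59)/(-25 + 59)) = √(1888*(-1/4896) + (-8 + 295)/34) = √(-59/153 + (1/34)*287) = √(-59/153 + 287/34) = √(145/18) = √290/6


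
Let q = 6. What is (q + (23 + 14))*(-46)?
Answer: -1978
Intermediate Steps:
(q + (23 + 14))*(-46) = (6 + (23 + 14))*(-46) = (6 + 37)*(-46) = 43*(-46) = -1978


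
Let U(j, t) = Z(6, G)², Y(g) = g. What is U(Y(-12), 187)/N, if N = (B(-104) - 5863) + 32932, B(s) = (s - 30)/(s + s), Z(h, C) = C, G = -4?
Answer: 1664/2815243 ≈ 0.00059107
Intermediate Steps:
B(s) = (-30 + s)/(2*s) (B(s) = (-30 + s)/((2*s)) = (-30 + s)*(1/(2*s)) = (-30 + s)/(2*s))
U(j, t) = 16 (U(j, t) = (-4)² = 16)
N = 2815243/104 (N = ((½)*(-30 - 104)/(-104) - 5863) + 32932 = ((½)*(-1/104)*(-134) - 5863) + 32932 = (67/104 - 5863) + 32932 = -609685/104 + 32932 = 2815243/104 ≈ 27070.)
U(Y(-12), 187)/N = 16/(2815243/104) = 16*(104/2815243) = 1664/2815243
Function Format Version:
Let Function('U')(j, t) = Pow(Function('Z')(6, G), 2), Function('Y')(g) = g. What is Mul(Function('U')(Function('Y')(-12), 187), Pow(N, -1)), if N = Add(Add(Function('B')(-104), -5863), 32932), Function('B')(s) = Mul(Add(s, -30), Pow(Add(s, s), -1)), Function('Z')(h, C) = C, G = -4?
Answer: Rational(1664, 2815243) ≈ 0.00059107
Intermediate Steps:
Function('B')(s) = Mul(Rational(1, 2), Pow(s, -1), Add(-30, s)) (Function('B')(s) = Mul(Add(-30, s), Pow(Mul(2, s), -1)) = Mul(Add(-30, s), Mul(Rational(1, 2), Pow(s, -1))) = Mul(Rational(1, 2), Pow(s, -1), Add(-30, s)))
Function('U')(j, t) = 16 (Function('U')(j, t) = Pow(-4, 2) = 16)
N = Rational(2815243, 104) (N = Add(Add(Mul(Rational(1, 2), Pow(-104, -1), Add(-30, -104)), -5863), 32932) = Add(Add(Mul(Rational(1, 2), Rational(-1, 104), -134), -5863), 32932) = Add(Add(Rational(67, 104), -5863), 32932) = Add(Rational(-609685, 104), 32932) = Rational(2815243, 104) ≈ 27070.)
Mul(Function('U')(Function('Y')(-12), 187), Pow(N, -1)) = Mul(16, Pow(Rational(2815243, 104), -1)) = Mul(16, Rational(104, 2815243)) = Rational(1664, 2815243)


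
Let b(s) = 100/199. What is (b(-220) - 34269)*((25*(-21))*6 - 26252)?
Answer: 200504910262/199 ≈ 1.0076e+9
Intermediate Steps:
b(s) = 100/199 (b(s) = 100*(1/199) = 100/199)
(b(-220) - 34269)*((25*(-21))*6 - 26252) = (100/199 - 34269)*((25*(-21))*6 - 26252) = -6819431*(-525*6 - 26252)/199 = -6819431*(-3150 - 26252)/199 = -6819431/199*(-29402) = 200504910262/199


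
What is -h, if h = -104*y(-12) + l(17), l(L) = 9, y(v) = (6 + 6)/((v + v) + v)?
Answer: -131/3 ≈ -43.667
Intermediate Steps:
y(v) = 4/v (y(v) = 12/(2*v + v) = 12/((3*v)) = 12*(1/(3*v)) = 4/v)
h = 131/3 (h = -416/(-12) + 9 = -416*(-1)/12 + 9 = -104*(-1/3) + 9 = 104/3 + 9 = 131/3 ≈ 43.667)
-h = -1*131/3 = -131/3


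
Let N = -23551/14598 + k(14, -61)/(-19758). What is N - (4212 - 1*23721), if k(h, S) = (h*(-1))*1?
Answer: 937743794545/48071214 ≈ 19507.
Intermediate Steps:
k(h, S) = -h (k(h, S) = -h*1 = -h)
N = -77519381/48071214 (N = -23551/14598 - 1*14/(-19758) = -23551*1/14598 - 14*(-1/19758) = -23551/14598 + 7/9879 = -77519381/48071214 ≈ -1.6126)
N - (4212 - 1*23721) = -77519381/48071214 - (4212 - 1*23721) = -77519381/48071214 - (4212 - 23721) = -77519381/48071214 - 1*(-19509) = -77519381/48071214 + 19509 = 937743794545/48071214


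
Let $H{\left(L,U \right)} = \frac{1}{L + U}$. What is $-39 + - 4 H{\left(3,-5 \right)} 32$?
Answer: $25$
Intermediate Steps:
$-39 + - 4 H{\left(3,-5 \right)} 32 = -39 + - \frac{4}{3 - 5} \cdot 32 = -39 + - \frac{4}{-2} \cdot 32 = -39 + \left(-4\right) \left(- \frac{1}{2}\right) 32 = -39 + 2 \cdot 32 = -39 + 64 = 25$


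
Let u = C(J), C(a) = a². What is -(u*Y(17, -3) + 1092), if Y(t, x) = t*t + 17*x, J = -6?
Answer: -9660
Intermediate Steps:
Y(t, x) = t² + 17*x
u = 36 (u = (-6)² = 36)
-(u*Y(17, -3) + 1092) = -(36*(17² + 17*(-3)) + 1092) = -(36*(289 - 51) + 1092) = -(36*238 + 1092) = -(8568 + 1092) = -1*9660 = -9660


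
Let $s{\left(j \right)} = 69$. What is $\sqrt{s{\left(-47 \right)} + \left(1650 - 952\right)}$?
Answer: $\sqrt{767} \approx 27.695$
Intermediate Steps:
$\sqrt{s{\left(-47 \right)} + \left(1650 - 952\right)} = \sqrt{69 + \left(1650 - 952\right)} = \sqrt{69 + 698} = \sqrt{767}$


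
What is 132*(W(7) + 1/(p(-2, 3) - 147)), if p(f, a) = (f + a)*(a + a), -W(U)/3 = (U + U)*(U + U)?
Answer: -3647996/47 ≈ -77617.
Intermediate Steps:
W(U) = -12*U² (W(U) = -3*(U + U)*(U + U) = -3*2*U*2*U = -12*U²)
p(f, a) = 2*a*(a + f) (p(f, a) = (a + f)*(2*a) = 2*a*(a + f))
132*(W(7) + 1/(p(-2, 3) - 147)) = 132*(-12*7² + 1/(2*3*(3 - 2) - 147)) = 132*(-12*49 + 1/(2*3*1 - 147)) = 132*(-588 + 1/(6 - 147)) = 132*(-588 + 1/(-141)) = 132*(-588 - 1/141) = 132*(-82909/141) = -3647996/47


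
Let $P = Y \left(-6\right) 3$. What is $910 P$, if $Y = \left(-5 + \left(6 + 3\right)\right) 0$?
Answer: $0$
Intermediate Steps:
$Y = 0$ ($Y = \left(-5 + 9\right) 0 = 4 \cdot 0 = 0$)
$P = 0$ ($P = 0 \left(-6\right) 3 = 0 \cdot 3 = 0$)
$910 P = 910 \cdot 0 = 0$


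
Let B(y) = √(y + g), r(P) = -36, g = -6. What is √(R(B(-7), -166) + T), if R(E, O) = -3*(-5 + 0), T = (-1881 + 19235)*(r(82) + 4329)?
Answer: √74500737 ≈ 8631.4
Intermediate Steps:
B(y) = √(-6 + y) (B(y) = √(y - 6) = √(-6 + y))
T = 74500722 (T = (-1881 + 19235)*(-36 + 4329) = 17354*4293 = 74500722)
R(E, O) = 15 (R(E, O) = -3*(-5) = 15)
√(R(B(-7), -166) + T) = √(15 + 74500722) = √74500737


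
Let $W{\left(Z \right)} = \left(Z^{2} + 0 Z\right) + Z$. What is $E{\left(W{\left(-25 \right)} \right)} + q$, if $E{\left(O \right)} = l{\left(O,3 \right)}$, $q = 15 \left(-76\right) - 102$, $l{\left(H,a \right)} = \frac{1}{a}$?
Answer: $- \frac{3725}{3} \approx -1241.7$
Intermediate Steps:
$W{\left(Z \right)} = Z + Z^{2}$ ($W{\left(Z \right)} = \left(Z^{2} + 0\right) + Z = Z^{2} + Z = Z + Z^{2}$)
$q = -1242$ ($q = -1140 - 102 = -1242$)
$E{\left(O \right)} = \frac{1}{3}$
$E{\left(W{\left(-25 \right)} \right)} + q = \frac{1}{3} - 1242 = - \frac{3725}{3}$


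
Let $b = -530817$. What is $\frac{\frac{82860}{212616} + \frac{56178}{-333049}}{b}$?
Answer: $- \frac{1304341541}{3132331042562694} \approx -4.1641 \cdot 10^{-7}$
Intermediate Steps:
$\frac{\frac{82860}{212616} + \frac{56178}{-333049}}{b} = \frac{\frac{82860}{212616} + \frac{56178}{-333049}}{-530817} = \left(82860 \cdot \frac{1}{212616} + 56178 \left(- \frac{1}{333049}\right)\right) \left(- \frac{1}{530817}\right) = \left(\frac{6905}{17718} - \frac{56178}{333049}\right) \left(- \frac{1}{530817}\right) = \frac{1304341541}{5900962182} \left(- \frac{1}{530817}\right) = - \frac{1304341541}{3132331042562694}$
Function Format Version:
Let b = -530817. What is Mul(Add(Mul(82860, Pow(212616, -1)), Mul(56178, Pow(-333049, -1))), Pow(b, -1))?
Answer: Rational(-1304341541, 3132331042562694) ≈ -4.1641e-7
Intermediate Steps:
Mul(Add(Mul(82860, Pow(212616, -1)), Mul(56178, Pow(-333049, -1))), Pow(b, -1)) = Mul(Add(Mul(82860, Pow(212616, -1)), Mul(56178, Pow(-333049, -1))), Pow(-530817, -1)) = Mul(Add(Mul(82860, Rational(1, 212616)), Mul(56178, Rational(-1, 333049))), Rational(-1, 530817)) = Mul(Add(Rational(6905, 17718), Rational(-56178, 333049)), Rational(-1, 530817)) = Mul(Rational(1304341541, 5900962182), Rational(-1, 530817)) = Rational(-1304341541, 3132331042562694)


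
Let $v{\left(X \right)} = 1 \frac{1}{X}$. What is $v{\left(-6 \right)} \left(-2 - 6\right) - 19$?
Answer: $- \frac{53}{3} \approx -17.667$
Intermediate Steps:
$v{\left(X \right)} = \frac{1}{X}$
$v{\left(-6 \right)} \left(-2 - 6\right) - 19 = \frac{-2 - 6}{-6} - 19 = - \frac{-2 - 6}{6} - 19 = \left(- \frac{1}{6}\right) \left(-8\right) - 19 = \frac{4}{3} - 19 = - \frac{53}{3}$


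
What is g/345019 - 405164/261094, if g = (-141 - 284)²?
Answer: -46314587183/45041195393 ≈ -1.0283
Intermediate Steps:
g = 180625 (g = (-425)² = 180625)
g/345019 - 405164/261094 = 180625/345019 - 405164/261094 = 180625*(1/345019) - 405164*1/261094 = 180625/345019 - 202582/130547 = -46314587183/45041195393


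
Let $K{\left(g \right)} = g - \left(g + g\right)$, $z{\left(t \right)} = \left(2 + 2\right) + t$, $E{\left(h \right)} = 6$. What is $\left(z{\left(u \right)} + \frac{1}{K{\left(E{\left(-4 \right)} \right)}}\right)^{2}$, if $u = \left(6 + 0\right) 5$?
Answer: $\frac{41209}{36} \approx 1144.7$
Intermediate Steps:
$u = 30$ ($u = 6 \cdot 5 = 30$)
$z{\left(t \right)} = 4 + t$
$K{\left(g \right)} = - g$ ($K{\left(g \right)} = g - 2 g = - g$)
$\left(z{\left(u \right)} + \frac{1}{K{\left(E{\left(-4 \right)} \right)}}\right)^{2} = \left(\left(4 + 30\right) + \frac{1}{\left(-1\right) 6}\right)^{2} = \left(34 + \frac{1}{-6}\right)^{2} = \left(34 - \frac{1}{6}\right)^{2} = \left(\frac{203}{6}\right)^{2} = \frac{41209}{36}$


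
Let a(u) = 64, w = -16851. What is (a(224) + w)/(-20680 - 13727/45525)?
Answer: 764228175/941470727 ≈ 0.81174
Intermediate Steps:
(a(224) + w)/(-20680 - 13727/45525) = (64 - 16851)/(-20680 - 13727/45525) = -16787/(-20680 - 13727*1/45525) = -16787/(-20680 - 13727/45525) = -16787/(-941470727/45525) = -16787*(-45525/941470727) = 764228175/941470727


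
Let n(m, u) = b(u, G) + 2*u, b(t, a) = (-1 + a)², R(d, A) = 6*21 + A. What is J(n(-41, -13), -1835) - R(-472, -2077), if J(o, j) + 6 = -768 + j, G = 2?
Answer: -658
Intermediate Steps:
R(d, A) = 126 + A
n(m, u) = 1 + 2*u (n(m, u) = (-1 + 2)² + 2*u = 1² + 2*u = 1 + 2*u)
J(o, j) = -774 + j (J(o, j) = -6 + (-768 + j) = -774 + j)
J(n(-41, -13), -1835) - R(-472, -2077) = (-774 - 1835) - (126 - 2077) = -2609 - 1*(-1951) = -2609 + 1951 = -658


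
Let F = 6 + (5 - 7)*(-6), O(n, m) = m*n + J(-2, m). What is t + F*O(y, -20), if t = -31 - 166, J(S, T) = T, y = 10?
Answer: -4157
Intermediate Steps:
O(n, m) = m + m*n (O(n, m) = m*n + m = m + m*n)
F = 18 (F = 6 - 2*(-6) = 6 + 12 = 18)
t = -197
t + F*O(y, -20) = -197 + 18*(-20*(1 + 10)) = -197 + 18*(-20*11) = -197 + 18*(-220) = -197 - 3960 = -4157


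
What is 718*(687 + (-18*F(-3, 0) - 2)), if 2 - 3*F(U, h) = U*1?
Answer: 470290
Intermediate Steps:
F(U, h) = ⅔ - U/3
718*(687 + (-18*F(-3, 0) - 2)) = 718*(687 + (-18*(⅔ - ⅓*(-3)) - 2)) = 718*(687 + (-18*(⅔ + 1) - 2)) = 718*(687 + (-18*5/3 - 2)) = 718*(687 + (-30 - 2)) = 718*(687 - 32) = 718*655 = 470290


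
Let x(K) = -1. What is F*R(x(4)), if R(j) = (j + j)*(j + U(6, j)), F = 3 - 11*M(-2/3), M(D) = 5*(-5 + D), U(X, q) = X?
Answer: -9440/3 ≈ -3146.7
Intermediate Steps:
M(D) = -25 + 5*D
F = 944/3 (F = 3 - 11*(-25 + 5*(-2/3)) = 3 - 11*(-25 + 5*(-2*⅓)) = 3 - 11*(-25 + 5*(-⅔)) = 3 - 11*(-25 - 10/3) = 3 - 11*(-85/3) = 3 + 935/3 = 944/3 ≈ 314.67)
R(j) = 2*j*(6 + j) (R(j) = (j + j)*(j + 6) = (2*j)*(6 + j) = 2*j*(6 + j))
F*R(x(4)) = 944*(2*(-1)*(6 - 1))/3 = 944*(2*(-1)*5)/3 = (944/3)*(-10) = -9440/3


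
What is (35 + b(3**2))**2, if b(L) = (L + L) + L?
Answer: 3844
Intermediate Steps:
b(L) = 3*L (b(L) = 2*L + L = 3*L)
(35 + b(3**2))**2 = (35 + 3*3**2)**2 = (35 + 3*9)**2 = (35 + 27)**2 = 62**2 = 3844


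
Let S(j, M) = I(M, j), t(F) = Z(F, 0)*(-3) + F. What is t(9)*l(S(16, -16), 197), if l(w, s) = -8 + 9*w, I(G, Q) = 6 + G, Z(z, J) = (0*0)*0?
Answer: -882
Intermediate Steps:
Z(z, J) = 0 (Z(z, J) = 0*0 = 0)
t(F) = F (t(F) = 0*(-3) + F = 0 + F = F)
S(j, M) = 6 + M
t(9)*l(S(16, -16), 197) = 9*(-8 + 9*(6 - 16)) = 9*(-8 + 9*(-10)) = 9*(-8 - 90) = 9*(-98) = -882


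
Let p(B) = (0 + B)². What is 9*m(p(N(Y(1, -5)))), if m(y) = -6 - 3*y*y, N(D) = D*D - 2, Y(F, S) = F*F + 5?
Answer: -36081126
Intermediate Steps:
Y(F, S) = 5 + F² (Y(F, S) = F² + 5 = 5 + F²)
N(D) = -2 + D² (N(D) = D² - 2 = -2 + D²)
p(B) = B²
m(y) = -6 - 3*y²
9*m(p(N(Y(1, -5)))) = 9*(-6 - 3*(-2 + (5 + 1²)²)⁴) = 9*(-6 - 3*(-2 + (5 + 1)²)⁴) = 9*(-6 - 3*(-2 + 6²)⁴) = 9*(-6 - 3*(-2 + 36)⁴) = 9*(-6 - 3*(34²)²) = 9*(-6 - 3*1156²) = 9*(-6 - 3*1336336) = 9*(-6 - 4009008) = 9*(-4009014) = -36081126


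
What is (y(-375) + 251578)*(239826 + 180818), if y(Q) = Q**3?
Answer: -22076573661268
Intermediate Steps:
(y(-375) + 251578)*(239826 + 180818) = ((-375)**3 + 251578)*(239826 + 180818) = (-52734375 + 251578)*420644 = -52482797*420644 = -22076573661268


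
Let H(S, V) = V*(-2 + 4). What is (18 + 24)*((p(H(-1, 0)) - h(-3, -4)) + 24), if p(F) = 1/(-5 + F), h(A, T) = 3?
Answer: 4368/5 ≈ 873.60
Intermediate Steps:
H(S, V) = 2*V (H(S, V) = V*2 = 2*V)
(18 + 24)*((p(H(-1, 0)) - h(-3, -4)) + 24) = (18 + 24)*((1/(-5 + 2*0) - 1*3) + 24) = 42*((1/(-5 + 0) - 3) + 24) = 42*((1/(-5) - 3) + 24) = 42*((-1/5 - 3) + 24) = 42*(-16/5 + 24) = 42*(104/5) = 4368/5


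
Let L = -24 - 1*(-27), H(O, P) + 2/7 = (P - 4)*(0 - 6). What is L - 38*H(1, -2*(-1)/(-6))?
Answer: -6819/7 ≈ -974.14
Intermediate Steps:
H(O, P) = 166/7 - 6*P (H(O, P) = -2/7 + (P - 4)*(0 - 6) = -2/7 + (-4 + P)*(-6) = -2/7 + (24 - 6*P) = 166/7 - 6*P)
L = 3 (L = -24 + 27 = 3)
L - 38*H(1, -2*(-1)/(-6)) = 3 - 38*(166/7 - 6*(-2*(-1))/(-6)) = 3 - 38*(166/7 - 12*(-1)/6) = 3 - 38*(166/7 - 6*(-⅓)) = 3 - 38*(166/7 + 2) = 3 - 38*180/7 = 3 - 6840/7 = -6819/7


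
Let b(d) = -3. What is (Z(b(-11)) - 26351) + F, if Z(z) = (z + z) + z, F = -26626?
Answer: -52986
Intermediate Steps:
Z(z) = 3*z (Z(z) = 2*z + z = 3*z)
(Z(b(-11)) - 26351) + F = (3*(-3) - 26351) - 26626 = (-9 - 26351) - 26626 = -26360 - 26626 = -52986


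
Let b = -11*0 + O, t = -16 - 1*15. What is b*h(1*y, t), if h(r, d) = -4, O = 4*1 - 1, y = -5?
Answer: -12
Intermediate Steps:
t = -31 (t = -16 - 15 = -31)
O = 3 (O = 4 - 1 = 3)
b = 3 (b = -11*0 + 3 = 0 + 3 = 3)
b*h(1*y, t) = 3*(-4) = -12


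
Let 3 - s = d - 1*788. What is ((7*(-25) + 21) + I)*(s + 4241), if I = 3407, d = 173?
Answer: 15806327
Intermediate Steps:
s = 618 (s = 3 - (173 - 1*788) = 3 - (173 - 788) = 3 - 1*(-615) = 3 + 615 = 618)
((7*(-25) + 21) + I)*(s + 4241) = ((7*(-25) + 21) + 3407)*(618 + 4241) = ((-175 + 21) + 3407)*4859 = (-154 + 3407)*4859 = 3253*4859 = 15806327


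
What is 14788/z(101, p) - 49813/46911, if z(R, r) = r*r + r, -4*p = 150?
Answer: 278017033/28537525 ≈ 9.7422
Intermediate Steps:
p = -75/2 (p = -1/4*150 = -75/2 ≈ -37.500)
z(R, r) = r + r**2 (z(R, r) = r**2 + r = r + r**2)
14788/z(101, p) - 49813/46911 = 14788/((-75*(1 - 75/2)/2)) - 49813/46911 = 14788/((-75/2*(-73/2))) - 49813*1/46911 = 14788/(5475/4) - 49813/46911 = 14788*(4/5475) - 49813/46911 = 59152/5475 - 49813/46911 = 278017033/28537525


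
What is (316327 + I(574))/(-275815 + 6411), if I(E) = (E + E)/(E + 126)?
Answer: -1977054/1683775 ≈ -1.1742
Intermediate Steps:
I(E) = 2*E/(126 + E) (I(E) = (2*E)/(126 + E) = 2*E/(126 + E))
(316327 + I(574))/(-275815 + 6411) = (316327 + 2*574/(126 + 574))/(-275815 + 6411) = (316327 + 2*574/700)/(-269404) = (316327 + 2*574*(1/700))*(-1/269404) = (316327 + 41/25)*(-1/269404) = (7908216/25)*(-1/269404) = -1977054/1683775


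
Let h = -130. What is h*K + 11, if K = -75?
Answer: 9761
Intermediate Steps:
h*K + 11 = -130*(-75) + 11 = 9750 + 11 = 9761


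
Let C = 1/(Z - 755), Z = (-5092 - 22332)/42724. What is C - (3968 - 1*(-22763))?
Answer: -215746205722/8071011 ≈ -26731.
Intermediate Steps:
Z = -6856/10681 (Z = -27424*1/42724 = -6856/10681 ≈ -0.64189)
C = -10681/8071011 (C = 1/(-6856/10681 - 755) = 1/(-8071011/10681) = -10681/8071011 ≈ -0.0013234)
C - (3968 - 1*(-22763)) = -10681/8071011 - (3968 - 1*(-22763)) = -10681/8071011 - (3968 + 22763) = -10681/8071011 - 1*26731 = -10681/8071011 - 26731 = -215746205722/8071011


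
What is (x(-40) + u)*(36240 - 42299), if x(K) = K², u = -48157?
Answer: 282088863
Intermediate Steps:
(x(-40) + u)*(36240 - 42299) = ((-40)² - 48157)*(36240 - 42299) = (1600 - 48157)*(-6059) = -46557*(-6059) = 282088863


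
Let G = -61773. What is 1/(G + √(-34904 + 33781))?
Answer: -61773/3815904652 - I*√1123/3815904652 ≈ -1.6188e-5 - 8.782e-9*I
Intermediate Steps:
1/(G + √(-34904 + 33781)) = 1/(-61773 + √(-34904 + 33781)) = 1/(-61773 + √(-1123)) = 1/(-61773 + I*√1123)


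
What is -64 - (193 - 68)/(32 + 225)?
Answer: -16573/257 ≈ -64.486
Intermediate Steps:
-64 - (193 - 68)/(32 + 225) = -64 - 125/257 = -16573/257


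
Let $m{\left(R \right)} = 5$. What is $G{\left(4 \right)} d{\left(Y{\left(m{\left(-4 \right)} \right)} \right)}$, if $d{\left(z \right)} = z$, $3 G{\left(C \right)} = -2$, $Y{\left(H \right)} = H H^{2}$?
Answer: $- \frac{250}{3} \approx -83.333$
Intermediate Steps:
$Y{\left(H \right)} = H^{3}$
$G{\left(C \right)} = - \frac{2}{3}$ ($G{\left(C \right)} = \frac{1}{3} \left(-2\right) = - \frac{2}{3}$)
$G{\left(4 \right)} d{\left(Y{\left(m{\left(-4 \right)} \right)} \right)} = - \frac{2 \cdot 5^{3}}{3} = \left(- \frac{2}{3}\right) 125 = - \frac{250}{3}$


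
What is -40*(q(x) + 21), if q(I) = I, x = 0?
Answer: -840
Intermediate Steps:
-40*(q(x) + 21) = -40*(0 + 21) = -40*21 = -840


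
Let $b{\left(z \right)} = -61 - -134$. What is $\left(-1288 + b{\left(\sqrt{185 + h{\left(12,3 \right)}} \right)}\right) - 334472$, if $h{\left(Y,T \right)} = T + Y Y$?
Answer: $-335687$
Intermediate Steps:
$h{\left(Y,T \right)} = T + Y^{2}$
$b{\left(z \right)} = 73$ ($b{\left(z \right)} = -61 + 134 = 73$)
$\left(-1288 + b{\left(\sqrt{185 + h{\left(12,3 \right)}} \right)}\right) - 334472 = \left(-1288 + 73\right) - 334472 = -1215 - 334472 = -335687$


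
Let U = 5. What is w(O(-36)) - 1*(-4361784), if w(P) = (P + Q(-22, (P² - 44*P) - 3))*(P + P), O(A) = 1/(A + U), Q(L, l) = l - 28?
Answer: 129941964058/29791 ≈ 4.3618e+6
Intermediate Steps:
Q(L, l) = -28 + l
O(A) = 1/(5 + A) (O(A) = 1/(A + 5) = 1/(5 + A))
w(P) = 2*P*(-31 + P² - 43*P) (w(P) = (P + (-28 + ((P² - 44*P) - 3)))*(P + P) = (P + (-28 + (-3 + P² - 44*P)))*(2*P) = (P + (-31 + P² - 44*P))*(2*P) = (-31 + P² - 43*P)*(2*P) = 2*P*(-31 + P² - 43*P))
w(O(-36)) - 1*(-4361784) = 2*(-31 + (1/(5 - 36))² - 43/(5 - 36))/(5 - 36) - 1*(-4361784) = 2*(-31 + (1/(-31))² - 43/(-31))/(-31) + 4361784 = 2*(-1/31)*(-31 + (-1/31)² - 43*(-1/31)) + 4361784 = 2*(-1/31)*(-31 + 1/961 + 43/31) + 4361784 = 2*(-1/31)*(-28457/961) + 4361784 = 56914/29791 + 4361784 = 129941964058/29791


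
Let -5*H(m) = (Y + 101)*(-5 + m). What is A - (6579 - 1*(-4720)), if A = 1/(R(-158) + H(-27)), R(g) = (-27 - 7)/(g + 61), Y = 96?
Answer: -6911123257/611658 ≈ -11299.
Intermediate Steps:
H(m) = 197 - 197*m/5 (H(m) = -(96 + 101)*(-5 + m)/5 = -197*(-5 + m)/5 = -(-985 + 197*m)/5 = 197 - 197*m/5)
R(g) = -34/(61 + g)
A = 485/611658 (A = 1/(-34/(61 - 158) + (197 - 197/5*(-27))) = 1/(-34/(-97) + (197 + 5319/5)) = 1/(-34*(-1/97) + 6304/5) = 1/(34/97 + 6304/5) = 1/(611658/485) = 485/611658 ≈ 0.00079293)
A - (6579 - 1*(-4720)) = 485/611658 - (6579 - 1*(-4720)) = 485/611658 - (6579 + 4720) = 485/611658 - 1*11299 = 485/611658 - 11299 = -6911123257/611658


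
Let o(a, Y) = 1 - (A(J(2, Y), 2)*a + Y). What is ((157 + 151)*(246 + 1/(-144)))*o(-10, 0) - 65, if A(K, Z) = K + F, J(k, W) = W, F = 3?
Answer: 84552361/36 ≈ 2.3487e+6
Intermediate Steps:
A(K, Z) = 3 + K (A(K, Z) = K + 3 = 3 + K)
o(a, Y) = 1 - Y - a*(3 + Y) (o(a, Y) = 1 - ((3 + Y)*a + Y) = 1 - (a*(3 + Y) + Y) = 1 - (Y + a*(3 + Y)) = 1 + (-Y - a*(3 + Y)) = 1 - Y - a*(3 + Y))
((157 + 151)*(246 + 1/(-144)))*o(-10, 0) - 65 = ((157 + 151)*(246 + 1/(-144)))*(1 - 1*0 - 1*(-10)*(3 + 0)) - 65 = (308*(246 - 1/144))*(1 + 0 - 1*(-10)*3) - 65 = (308*(35423/144))*(1 + 0 + 30) - 65 = (2727571/36)*31 - 65 = 84554701/36 - 65 = 84552361/36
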